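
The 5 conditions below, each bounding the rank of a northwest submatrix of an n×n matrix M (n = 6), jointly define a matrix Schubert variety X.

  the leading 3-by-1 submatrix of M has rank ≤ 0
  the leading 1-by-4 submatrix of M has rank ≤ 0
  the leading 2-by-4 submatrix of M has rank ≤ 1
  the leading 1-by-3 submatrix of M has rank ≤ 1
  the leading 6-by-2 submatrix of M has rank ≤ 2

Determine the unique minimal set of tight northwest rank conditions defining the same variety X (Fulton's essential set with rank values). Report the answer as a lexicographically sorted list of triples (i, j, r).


The tightest implied rank at each (i,j), from the 5 conditions:

  0 0 0 0 1 1
  0 1 1 1 2 2
  0 1 2 2 3 3
  1 2 3 3 4 4
  1 2 3 4 5 5
  1 2 3 4 5 6

second differences of R give the permutation w = (5, 2, 3, 1, 4, 6).

D(w) has 6 cells with 2 SE-corners; essential set:

[(1, 4, 0), (3, 1, 0)]


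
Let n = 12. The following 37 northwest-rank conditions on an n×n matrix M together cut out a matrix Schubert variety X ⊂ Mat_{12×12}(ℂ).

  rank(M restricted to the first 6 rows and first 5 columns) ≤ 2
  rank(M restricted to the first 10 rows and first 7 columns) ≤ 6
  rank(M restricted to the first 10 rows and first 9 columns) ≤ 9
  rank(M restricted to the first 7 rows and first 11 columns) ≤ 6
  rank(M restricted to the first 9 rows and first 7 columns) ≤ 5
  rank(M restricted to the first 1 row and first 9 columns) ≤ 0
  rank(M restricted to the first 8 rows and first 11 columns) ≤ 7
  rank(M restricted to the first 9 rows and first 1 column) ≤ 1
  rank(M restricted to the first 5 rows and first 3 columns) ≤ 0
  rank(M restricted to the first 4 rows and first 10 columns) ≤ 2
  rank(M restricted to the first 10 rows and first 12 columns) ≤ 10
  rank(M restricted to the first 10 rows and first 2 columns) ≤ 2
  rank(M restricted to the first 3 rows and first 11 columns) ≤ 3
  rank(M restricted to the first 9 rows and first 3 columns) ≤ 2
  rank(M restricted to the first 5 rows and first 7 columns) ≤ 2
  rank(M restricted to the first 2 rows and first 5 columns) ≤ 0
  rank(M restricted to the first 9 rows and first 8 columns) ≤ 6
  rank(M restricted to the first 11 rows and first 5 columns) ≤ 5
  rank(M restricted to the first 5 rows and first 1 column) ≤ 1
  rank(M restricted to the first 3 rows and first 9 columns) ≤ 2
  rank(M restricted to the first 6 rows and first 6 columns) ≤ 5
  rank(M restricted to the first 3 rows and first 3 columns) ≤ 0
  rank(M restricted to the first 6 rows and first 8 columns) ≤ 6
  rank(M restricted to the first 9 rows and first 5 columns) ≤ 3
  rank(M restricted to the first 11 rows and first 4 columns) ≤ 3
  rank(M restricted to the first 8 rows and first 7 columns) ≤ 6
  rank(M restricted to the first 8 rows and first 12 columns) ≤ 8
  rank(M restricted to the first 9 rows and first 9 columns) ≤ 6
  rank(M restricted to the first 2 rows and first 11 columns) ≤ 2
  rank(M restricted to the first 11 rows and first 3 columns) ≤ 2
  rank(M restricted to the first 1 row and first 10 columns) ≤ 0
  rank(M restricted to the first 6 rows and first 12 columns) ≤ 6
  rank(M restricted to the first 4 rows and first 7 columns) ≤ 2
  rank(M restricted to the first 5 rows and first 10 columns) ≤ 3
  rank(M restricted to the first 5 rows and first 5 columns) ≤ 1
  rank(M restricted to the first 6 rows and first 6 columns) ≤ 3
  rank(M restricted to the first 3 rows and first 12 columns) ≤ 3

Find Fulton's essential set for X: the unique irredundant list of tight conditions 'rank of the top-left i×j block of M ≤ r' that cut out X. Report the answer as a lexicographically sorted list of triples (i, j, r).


The tightest implied rank at each (i,j), from the 37 conditions:

  0, 0, 0, 0, 0, 0, 0, 0, 0, 0, 1, 1
  0, 0, 0, 0, 0, 1, 1, 1, 1, 1, 2, 2
  0, 0, 0, 1, 1, 2, 2, 2, 2, 2, 3, 3
  0, 0, 0, 1, 1, 2, 2, 2, 2, 2, 3, 4
  0, 0, 0, 1, 1, 2, 2, 3, 3, 3, 4, 5
  1, 1, 1, 2, 2, 3, 3, 4, 4, 4, 5, 6
  1, 2, 2, 3, 3, 4, 4, 5, 5, 5, 6, 7
  1, 2, 2, 3, 3, 4, 5, 6, 6, 6, 7, 8
  1, 2, 2, 3, 3, 4, 5, 6, 6, 7, 8, 9
  1, 2, 2, 3, 4, 5, 6, 7, 7, 8, 9, 10
  1, 2, 2, 3, 4, 5, 6, 7, 8, 9, 10, 11
  1, 2, 3, 4, 5, 6, 7, 8, 9, 10, 11, 12

second differences of R give the permutation w = (11, 6, 4, 12, 8, 1, 2, 7, 10, 5, 9, 3).

D(w) has 38 cells with 9 SE-corners; essential set:

[(1, 10, 0), (2, 5, 0), (4, 10, 2), (5, 3, 0), (5, 5, 1), (5, 7, 2), (9, 5, 3), (9, 9, 6), (11, 3, 2)]


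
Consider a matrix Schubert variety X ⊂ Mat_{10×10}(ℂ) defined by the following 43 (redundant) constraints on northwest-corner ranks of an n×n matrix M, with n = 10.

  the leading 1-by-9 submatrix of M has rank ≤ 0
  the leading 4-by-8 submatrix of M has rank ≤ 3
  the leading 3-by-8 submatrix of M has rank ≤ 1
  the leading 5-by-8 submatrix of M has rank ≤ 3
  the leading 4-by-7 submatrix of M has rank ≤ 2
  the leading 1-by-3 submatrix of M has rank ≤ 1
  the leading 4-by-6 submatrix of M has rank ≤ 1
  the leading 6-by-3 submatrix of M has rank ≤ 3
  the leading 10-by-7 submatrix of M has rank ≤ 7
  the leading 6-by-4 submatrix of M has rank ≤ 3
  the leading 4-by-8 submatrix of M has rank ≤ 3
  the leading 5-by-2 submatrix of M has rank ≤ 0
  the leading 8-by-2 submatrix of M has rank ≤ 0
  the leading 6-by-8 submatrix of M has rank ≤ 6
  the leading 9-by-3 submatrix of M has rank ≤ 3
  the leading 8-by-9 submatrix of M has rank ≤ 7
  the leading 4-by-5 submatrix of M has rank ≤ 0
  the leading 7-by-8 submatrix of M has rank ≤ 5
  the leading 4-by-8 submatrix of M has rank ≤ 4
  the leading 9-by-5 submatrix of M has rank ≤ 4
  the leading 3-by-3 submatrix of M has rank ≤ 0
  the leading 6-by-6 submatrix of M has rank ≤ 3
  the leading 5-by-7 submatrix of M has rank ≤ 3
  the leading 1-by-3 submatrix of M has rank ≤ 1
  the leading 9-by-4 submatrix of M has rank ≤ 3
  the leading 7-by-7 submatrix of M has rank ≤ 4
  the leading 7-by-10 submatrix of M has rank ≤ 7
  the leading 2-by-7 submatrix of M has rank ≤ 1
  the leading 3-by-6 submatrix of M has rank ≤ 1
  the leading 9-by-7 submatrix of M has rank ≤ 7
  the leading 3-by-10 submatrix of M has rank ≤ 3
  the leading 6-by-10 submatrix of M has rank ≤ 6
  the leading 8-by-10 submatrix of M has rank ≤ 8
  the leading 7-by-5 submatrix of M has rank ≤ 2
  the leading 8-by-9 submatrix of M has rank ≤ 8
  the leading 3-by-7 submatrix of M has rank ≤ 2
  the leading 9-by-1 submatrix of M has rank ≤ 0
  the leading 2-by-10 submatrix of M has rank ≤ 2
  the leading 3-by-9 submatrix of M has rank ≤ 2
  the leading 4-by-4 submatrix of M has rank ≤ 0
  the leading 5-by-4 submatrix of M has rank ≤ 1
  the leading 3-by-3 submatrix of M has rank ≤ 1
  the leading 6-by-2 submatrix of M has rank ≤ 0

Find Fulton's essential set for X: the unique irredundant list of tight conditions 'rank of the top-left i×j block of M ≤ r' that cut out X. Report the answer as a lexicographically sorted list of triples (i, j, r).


Rank table r_w(10×10) implied by the 43 constraints:

  R[1]: 0, 0, 0, 0, 0, 0, 0, 0, 0, 1
  R[2]: 0, 0, 0, 0, 0, 1, 1, 1, 1, 2
  R[3]: 0, 0, 0, 0, 0, 1, 1, 1, 2, 3
  R[4]: 0, 0, 0, 0, 0, 1, 2, 2, 3, 4
  R[5]: 0, 0, 1, 1, 1, 2, 3, 3, 4, 5
  R[6]: 0, 0, 1, 2, 2, 3, 4, 4, 5, 6
  R[7]: 0, 0, 1, 2, 2, 3, 4, 5, 6, 7
  R[8]: 0, 0, 1, 2, 3, 4, 5, 6, 7, 8
  R[9]: 0, 1, 2, 3, 4, 5, 6, 7, 8, 9
  R[10]: 1, 2, 3, 4, 5, 6, 7, 8, 9, 10

giving w = (10, 6, 9, 7, 3, 4, 8, 5, 2, 1) via Δ²R.

6 SE-corners of the 36-cell Rothe diagram give Ess(w):

[(1, 9, 0), (3, 8, 1), (4, 5, 0), (7, 5, 2), (8, 2, 0), (9, 1, 0)]


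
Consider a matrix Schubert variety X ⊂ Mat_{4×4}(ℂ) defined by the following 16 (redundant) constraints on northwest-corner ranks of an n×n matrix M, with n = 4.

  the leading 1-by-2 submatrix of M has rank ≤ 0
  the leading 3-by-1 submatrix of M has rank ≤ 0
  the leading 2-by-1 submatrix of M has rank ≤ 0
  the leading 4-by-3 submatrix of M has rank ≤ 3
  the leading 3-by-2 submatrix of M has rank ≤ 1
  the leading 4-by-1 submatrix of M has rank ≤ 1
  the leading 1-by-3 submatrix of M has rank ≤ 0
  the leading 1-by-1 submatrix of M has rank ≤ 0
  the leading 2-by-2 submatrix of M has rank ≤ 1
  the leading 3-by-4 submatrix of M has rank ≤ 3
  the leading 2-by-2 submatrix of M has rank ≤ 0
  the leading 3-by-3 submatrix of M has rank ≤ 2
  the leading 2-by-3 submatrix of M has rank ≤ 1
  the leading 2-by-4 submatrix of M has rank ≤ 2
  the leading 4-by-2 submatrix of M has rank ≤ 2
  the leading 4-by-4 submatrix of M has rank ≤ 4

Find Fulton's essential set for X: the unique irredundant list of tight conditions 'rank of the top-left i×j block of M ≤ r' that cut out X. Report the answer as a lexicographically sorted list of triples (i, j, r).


Recovering R(i,j) via the rank-extension bound from the 16 conditions:

  0 | 0 | 0 | 1
  0 | 0 | 1 | 2
  0 | 1 | 2 | 3
  1 | 2 | 3 | 4

giving w = (4, 3, 2, 1) via Δ²R.

Fulton essential set (3 of the 6 Rothe cells):

[(1, 3, 0), (2, 2, 0), (3, 1, 0)]


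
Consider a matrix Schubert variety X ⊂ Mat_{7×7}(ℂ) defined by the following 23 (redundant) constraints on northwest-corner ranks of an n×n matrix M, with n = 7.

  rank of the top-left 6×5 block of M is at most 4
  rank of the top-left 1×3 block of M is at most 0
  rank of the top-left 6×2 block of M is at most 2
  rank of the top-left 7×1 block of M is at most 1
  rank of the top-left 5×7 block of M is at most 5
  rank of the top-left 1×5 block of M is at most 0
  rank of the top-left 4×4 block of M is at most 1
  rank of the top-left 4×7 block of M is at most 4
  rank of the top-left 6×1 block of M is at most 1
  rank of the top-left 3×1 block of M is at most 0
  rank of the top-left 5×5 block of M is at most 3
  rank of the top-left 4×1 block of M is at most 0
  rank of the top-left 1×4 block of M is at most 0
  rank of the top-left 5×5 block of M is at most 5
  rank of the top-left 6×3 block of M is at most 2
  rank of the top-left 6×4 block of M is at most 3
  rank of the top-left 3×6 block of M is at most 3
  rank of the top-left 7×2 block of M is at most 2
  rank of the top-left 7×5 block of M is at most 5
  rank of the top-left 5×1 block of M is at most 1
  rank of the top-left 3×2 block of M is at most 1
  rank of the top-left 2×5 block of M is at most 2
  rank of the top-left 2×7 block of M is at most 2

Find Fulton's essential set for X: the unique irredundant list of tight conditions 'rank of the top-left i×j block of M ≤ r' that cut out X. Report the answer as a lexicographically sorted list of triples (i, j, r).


Computing R[i][j] = min implied NW-rank bound (n=7, 23 conditions):

  row 1: 0 0 0 0 0 1 1
  row 2: 0 1 1 1 1 2 2
  row 3: 0 1 1 1 2 3 3
  row 4: 0 1 1 1 2 3 4
  row 5: 1 2 2 2 3 4 5
  row 6: 1 2 2 3 4 5 6
  row 7: 1 2 3 4 5 6 7

second differences of R give the permutation w = (6, 2, 5, 7, 1, 4, 3).

Rothe diagram D(w) (13 cells), 4 SE-corners (essential conditions):

[(1, 5, 0), (4, 1, 0), (4, 4, 1), (6, 3, 2)]


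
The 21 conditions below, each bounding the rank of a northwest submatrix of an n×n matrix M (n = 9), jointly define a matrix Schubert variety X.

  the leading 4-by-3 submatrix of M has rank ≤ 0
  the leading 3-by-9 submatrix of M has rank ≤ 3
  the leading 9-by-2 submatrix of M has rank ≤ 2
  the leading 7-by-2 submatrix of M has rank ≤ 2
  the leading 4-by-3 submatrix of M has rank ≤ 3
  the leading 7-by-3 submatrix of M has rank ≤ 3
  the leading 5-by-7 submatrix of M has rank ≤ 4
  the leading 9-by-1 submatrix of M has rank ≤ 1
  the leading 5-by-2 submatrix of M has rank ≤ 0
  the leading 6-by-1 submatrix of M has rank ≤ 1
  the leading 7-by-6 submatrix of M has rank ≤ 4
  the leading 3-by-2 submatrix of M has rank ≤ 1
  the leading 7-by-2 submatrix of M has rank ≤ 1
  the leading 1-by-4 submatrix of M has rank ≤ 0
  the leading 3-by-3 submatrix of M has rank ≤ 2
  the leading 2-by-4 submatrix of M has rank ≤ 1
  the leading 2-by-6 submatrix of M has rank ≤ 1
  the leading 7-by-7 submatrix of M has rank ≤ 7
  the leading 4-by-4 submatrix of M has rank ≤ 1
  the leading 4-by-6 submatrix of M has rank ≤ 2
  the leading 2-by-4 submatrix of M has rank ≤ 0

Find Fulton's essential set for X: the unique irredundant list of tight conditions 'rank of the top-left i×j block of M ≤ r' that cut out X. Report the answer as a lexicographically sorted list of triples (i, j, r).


Recovering R(i,j) via the rank-extension bound from the 21 conditions:

  i=1: 0 0 0 0 1 1 1 1 1
  i=2: 0 0 0 0 1 1 2 2 2
  i=3: 0 0 0 1 2 2 3 3 3
  i=4: 0 0 0 1 2 2 3 4 4
  i=5: 0 0 1 2 3 3 4 5 5
  i=6: 1 1 2 3 4 4 5 6 6
  i=7: 1 1 2 3 4 4 5 6 7
  i=8: 1 2 3 4 5 5 6 7 8
  i=9: 1 2 3 4 5 6 7 8 9

the unique w with this rank table is (5, 7, 4, 8, 3, 1, 9, 2, 6).

Fulton essential set (7 of the 20 Rothe cells):

[(2, 4, 0), (2, 6, 1), (4, 3, 0), (4, 6, 2), (5, 2, 0), (7, 2, 1), (7, 6, 4)]


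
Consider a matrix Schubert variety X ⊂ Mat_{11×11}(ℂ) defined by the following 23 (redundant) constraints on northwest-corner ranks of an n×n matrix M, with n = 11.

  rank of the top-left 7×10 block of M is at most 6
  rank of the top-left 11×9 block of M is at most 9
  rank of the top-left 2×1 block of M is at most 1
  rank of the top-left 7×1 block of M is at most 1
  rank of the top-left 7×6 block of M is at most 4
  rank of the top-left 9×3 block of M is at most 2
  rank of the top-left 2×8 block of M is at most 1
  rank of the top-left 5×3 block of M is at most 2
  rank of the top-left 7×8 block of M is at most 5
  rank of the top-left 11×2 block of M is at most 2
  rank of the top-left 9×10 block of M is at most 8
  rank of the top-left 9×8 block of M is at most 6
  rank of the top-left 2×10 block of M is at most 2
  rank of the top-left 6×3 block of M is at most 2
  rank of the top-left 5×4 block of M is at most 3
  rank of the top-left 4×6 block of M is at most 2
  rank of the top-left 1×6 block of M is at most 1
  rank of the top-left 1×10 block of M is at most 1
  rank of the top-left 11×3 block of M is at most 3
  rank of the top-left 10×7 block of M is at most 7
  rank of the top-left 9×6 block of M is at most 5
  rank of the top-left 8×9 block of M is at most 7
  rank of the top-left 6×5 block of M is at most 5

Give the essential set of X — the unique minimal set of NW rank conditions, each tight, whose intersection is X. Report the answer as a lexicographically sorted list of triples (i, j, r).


Rank table r_w(11×11) implied by the 23 constraints:

  i=1: 1, 1, 1, 1, 1, 1, 1, 1, 1, 1, 1
  i=2: 1, 1, 1, 1, 1, 1, 1, 1, 2, 2, 2
  i=3: 1, 2, 2, 2, 2, 2, 2, 2, 3, 3, 3
  i=4: 1, 2, 2, 2, 2, 2, 3, 3, 4, 4, 4
  i=5: 1, 2, 2, 3, 3, 3, 4, 4, 5, 5, 5
  i=6: 1, 2, 2, 3, 4, 4, 5, 5, 6, 6, 6
  i=7: 1, 2, 2, 3, 4, 4, 5, 5, 6, 6, 7
  i=8: 1, 2, 2, 3, 4, 5, 6, 6, 7, 7, 8
  i=9: 1, 2, 2, 3, 4, 5, 6, 6, 7, 8, 9
  i=10: 1, 2, 3, 4, 5, 6, 7, 7, 8, 9, 10
  i=11: 1, 2, 3, 4, 5, 6, 7, 8, 9, 10, 11

reading off 1-entries of Δ²R: w = (1, 9, 2, 7, 4, 5, 11, 6, 10, 3, 8).

ℓ(w)=20; the 7 essential cells (i,j,r):

[(2, 8, 1), (4, 6, 2), (7, 6, 4), (7, 8, 5), (7, 10, 6), (9, 3, 2), (9, 8, 6)]


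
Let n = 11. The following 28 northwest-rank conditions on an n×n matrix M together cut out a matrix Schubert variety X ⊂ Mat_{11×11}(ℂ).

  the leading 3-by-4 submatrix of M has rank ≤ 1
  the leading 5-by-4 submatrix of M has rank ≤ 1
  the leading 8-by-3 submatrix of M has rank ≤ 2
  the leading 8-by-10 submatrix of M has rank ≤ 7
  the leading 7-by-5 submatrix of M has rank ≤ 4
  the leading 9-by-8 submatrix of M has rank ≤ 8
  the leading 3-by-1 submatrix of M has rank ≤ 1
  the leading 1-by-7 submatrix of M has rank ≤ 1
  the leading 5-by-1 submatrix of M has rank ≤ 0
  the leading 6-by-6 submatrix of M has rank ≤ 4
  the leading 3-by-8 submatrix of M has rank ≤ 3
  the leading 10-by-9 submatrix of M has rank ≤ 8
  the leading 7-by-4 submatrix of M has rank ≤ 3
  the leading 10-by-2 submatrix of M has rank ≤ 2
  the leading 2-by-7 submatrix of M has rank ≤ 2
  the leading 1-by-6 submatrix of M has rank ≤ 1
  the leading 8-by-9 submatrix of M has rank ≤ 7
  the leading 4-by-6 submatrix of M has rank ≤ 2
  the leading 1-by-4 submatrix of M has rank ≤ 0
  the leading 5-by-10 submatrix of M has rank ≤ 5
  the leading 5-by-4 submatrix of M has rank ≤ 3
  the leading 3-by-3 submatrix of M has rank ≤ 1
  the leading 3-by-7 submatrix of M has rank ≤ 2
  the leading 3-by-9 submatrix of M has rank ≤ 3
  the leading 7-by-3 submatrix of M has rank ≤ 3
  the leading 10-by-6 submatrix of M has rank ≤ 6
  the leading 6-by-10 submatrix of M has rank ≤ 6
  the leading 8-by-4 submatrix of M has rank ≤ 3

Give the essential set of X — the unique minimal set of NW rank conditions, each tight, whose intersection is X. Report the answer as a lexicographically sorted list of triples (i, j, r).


Computing R[i][j] = min implied NW-rank bound (n=11, 28 conditions):

  0 0 0 0 1 1 1 1 1 1 1
  0 1 1 1 2 2 2 2 2 2 2
  0 1 1 1 2 2 2 3 3 3 3
  0 1 1 1 2 2 3 4 4 4 4
  0 1 1 1 2 3 4 5 5 5 5
  1 2 2 2 3 4 5 6 6 6 6
  1 2 2 3 4 5 6 7 7 7 7
  1 2 2 3 4 5 6 7 7 7 8
  1 2 3 4 5 6 7 8 8 8 9
  1 2 3 4 5 6 7 8 8 9 10
  1 2 3 4 5 6 7 8 9 10 11

hence w(1..11) = (5, 2, 8, 7, 6, 1, 4, 11, 3, 10, 9).

Fulton essential set (8 of the 22 Rothe cells):

[(1, 4, 0), (3, 7, 2), (4, 6, 2), (5, 1, 0), (5, 4, 1), (8, 3, 2), (8, 10, 7), (10, 9, 8)]


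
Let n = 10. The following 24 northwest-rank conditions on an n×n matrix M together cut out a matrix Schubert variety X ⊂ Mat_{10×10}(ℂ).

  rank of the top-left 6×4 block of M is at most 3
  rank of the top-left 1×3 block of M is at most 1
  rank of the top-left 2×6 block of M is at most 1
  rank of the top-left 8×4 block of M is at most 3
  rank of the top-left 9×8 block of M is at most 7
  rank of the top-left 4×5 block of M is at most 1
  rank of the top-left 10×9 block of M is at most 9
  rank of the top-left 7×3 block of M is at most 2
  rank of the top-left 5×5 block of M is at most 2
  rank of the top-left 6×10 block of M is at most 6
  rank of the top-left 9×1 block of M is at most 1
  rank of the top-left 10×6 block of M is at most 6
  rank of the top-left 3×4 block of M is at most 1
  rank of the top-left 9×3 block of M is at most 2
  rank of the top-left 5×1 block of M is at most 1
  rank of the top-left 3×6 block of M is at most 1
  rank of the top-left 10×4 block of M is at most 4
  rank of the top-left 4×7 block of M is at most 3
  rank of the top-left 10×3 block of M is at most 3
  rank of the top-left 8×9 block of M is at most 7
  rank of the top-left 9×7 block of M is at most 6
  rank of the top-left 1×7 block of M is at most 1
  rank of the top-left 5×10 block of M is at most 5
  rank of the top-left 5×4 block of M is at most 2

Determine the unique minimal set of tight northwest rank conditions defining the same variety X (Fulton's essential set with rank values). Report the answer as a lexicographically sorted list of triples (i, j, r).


Recovering R(i,j) via the rank-extension bound from the 24 conditions:

  1 1 1 1 1 1 1 1 1 1
  1 1 1 1 1 1 2 2 2 2
  1 1 1 1 1 1 2 3 3 3
  1 1 1 1 1 2 3 4 4 4
  1 2 2 2 2 3 4 5 5 5
  1 2 2 3 3 4 5 6 6 6
  1 2 2 3 4 5 6 7 7 7
  1 2 2 3 4 5 6 7 7 8
  1 2 2 3 4 5 6 7 8 9
  1 2 3 4 5 6 7 8 9 10

hence w(1..10) = (1, 7, 8, 6, 2, 4, 5, 10, 9, 3).

|D(w)|=19, |Ess(w)|=4:

[(3, 6, 1), (4, 5, 1), (8, 9, 7), (9, 3, 2)]


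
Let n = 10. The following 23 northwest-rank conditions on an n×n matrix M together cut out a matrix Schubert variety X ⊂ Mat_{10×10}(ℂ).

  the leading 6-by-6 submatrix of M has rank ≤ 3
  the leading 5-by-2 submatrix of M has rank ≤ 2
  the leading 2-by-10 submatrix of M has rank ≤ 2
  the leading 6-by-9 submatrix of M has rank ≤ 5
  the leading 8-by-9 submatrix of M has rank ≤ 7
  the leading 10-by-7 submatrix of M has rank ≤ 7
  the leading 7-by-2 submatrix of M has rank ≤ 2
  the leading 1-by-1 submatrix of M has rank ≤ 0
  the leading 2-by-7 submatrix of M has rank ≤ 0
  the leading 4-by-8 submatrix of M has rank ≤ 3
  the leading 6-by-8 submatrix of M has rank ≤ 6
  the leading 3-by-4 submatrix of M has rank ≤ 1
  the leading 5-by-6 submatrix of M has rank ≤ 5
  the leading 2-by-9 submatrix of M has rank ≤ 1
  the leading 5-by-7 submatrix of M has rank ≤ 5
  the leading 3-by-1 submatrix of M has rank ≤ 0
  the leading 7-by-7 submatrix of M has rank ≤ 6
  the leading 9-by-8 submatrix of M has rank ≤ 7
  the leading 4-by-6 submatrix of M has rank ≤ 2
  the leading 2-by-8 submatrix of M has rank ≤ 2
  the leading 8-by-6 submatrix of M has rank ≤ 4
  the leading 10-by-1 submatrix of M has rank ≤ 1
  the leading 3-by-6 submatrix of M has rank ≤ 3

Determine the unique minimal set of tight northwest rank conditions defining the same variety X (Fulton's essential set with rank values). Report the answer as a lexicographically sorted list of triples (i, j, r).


Reconstructing r_w from the 23 given conditions:

  row 1: 0 0 0 0 0 0 0 1 1 1
  row 2: 0 0 0 0 0 0 0 1 1 2
  row 3: 0 1 1 1 1 1 1 2 2 3
  row 4: 1 2 2 2 2 2 2 3 3 4
  row 5: 1 2 3 3 3 3 3 4 4 5
  row 6: 1 2 3 3 3 3 4 5 5 6
  row 7: 1 2 3 4 4 4 5 6 6 7
  row 8: 1 2 3 4 4 4 5 6 7 8
  row 9: 1 2 3 4 5 5 6 7 8 9
  row 10: 1 2 3 4 5 6 7 8 9 10

hence w(1..10) = (8, 10, 2, 1, 3, 7, 4, 9, 5, 6).

ℓ(w)=21; the 5 essential cells (i,j,r):

[(2, 7, 0), (2, 9, 1), (3, 1, 0), (6, 6, 3), (8, 6, 4)]


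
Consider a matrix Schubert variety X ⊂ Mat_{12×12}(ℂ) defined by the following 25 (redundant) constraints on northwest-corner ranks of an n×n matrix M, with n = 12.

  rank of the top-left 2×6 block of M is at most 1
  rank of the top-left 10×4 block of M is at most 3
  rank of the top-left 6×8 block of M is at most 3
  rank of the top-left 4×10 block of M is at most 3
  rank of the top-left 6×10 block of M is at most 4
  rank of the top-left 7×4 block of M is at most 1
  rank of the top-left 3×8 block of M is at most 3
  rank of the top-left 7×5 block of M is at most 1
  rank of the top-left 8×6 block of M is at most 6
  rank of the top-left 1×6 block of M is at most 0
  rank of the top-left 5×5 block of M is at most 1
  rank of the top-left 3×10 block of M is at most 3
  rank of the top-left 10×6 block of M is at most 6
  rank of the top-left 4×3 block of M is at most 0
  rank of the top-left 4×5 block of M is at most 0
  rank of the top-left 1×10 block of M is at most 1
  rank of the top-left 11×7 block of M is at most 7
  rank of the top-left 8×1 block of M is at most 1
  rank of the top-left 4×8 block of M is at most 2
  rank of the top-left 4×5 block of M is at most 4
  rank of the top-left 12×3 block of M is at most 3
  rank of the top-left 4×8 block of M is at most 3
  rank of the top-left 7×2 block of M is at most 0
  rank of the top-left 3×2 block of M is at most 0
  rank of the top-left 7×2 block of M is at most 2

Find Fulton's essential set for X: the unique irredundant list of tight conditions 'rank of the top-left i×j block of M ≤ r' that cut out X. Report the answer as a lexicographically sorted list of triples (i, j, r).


Propagating the 25 rank bounds to every northwest block:

  R[1]: 0 0 0 0 0 0 1 1 1 1 1 1
  R[2]: 0 0 0 0 0 1 2 2 2 2 2 2
  R[3]: 0 0 0 0 0 1 2 2 3 3 3 3
  R[4]: 0 0 0 0 0 1 2 2 3 3 4 4
  R[5]: 0 0 1 1 1 2 3 3 4 4 5 5
  R[6]: 0 0 1 1 1 2 3 3 4 4 5 6
  R[7]: 0 0 1 1 1 2 3 4 5 5 6 7
  R[8]: 1 1 2 2 2 3 4 5 6 6 7 8
  R[9]: 1 2 3 3 3 4 5 6 7 7 8 9
  R[10]: 1 2 3 3 4 5 6 7 8 8 9 10
  R[11]: 1 2 3 4 5 6 7 8 9 9 10 11
  R[12]: 1 2 3 4 5 6 7 8 9 10 11 12

hence w(1..12) = (7, 6, 9, 11, 3, 12, 8, 1, 2, 5, 4, 10).

9 SE-corners of the 37-cell Rothe diagram give Ess(w):

[(1, 6, 0), (4, 5, 0), (4, 8, 2), (4, 10, 3), (6, 8, 3), (6, 10, 4), (7, 2, 0), (7, 5, 1), (10, 4, 3)]


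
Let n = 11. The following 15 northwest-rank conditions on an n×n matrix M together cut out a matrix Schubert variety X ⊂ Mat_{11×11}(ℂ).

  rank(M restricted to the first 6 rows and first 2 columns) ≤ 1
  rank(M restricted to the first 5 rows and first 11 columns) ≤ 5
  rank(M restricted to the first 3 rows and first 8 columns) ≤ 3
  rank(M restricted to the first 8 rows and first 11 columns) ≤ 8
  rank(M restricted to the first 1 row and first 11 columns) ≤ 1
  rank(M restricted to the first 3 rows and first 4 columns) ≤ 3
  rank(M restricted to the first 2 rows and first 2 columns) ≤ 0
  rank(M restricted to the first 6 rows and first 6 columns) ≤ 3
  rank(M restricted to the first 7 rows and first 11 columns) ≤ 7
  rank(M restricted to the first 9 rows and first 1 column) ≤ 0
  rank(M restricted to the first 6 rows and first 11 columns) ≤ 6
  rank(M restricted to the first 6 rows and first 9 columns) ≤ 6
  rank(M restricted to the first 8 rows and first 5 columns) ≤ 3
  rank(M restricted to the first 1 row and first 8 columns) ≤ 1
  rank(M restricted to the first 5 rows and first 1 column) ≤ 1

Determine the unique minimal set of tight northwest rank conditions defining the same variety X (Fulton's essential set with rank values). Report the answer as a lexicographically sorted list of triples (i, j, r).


Rank table r_w(11×11) implied by the 15 constraints:

  row 1: 0 | 0 | 1 | 1 | 1 | 1 | 1 | 1 | 1 | 1 | 1
  row 2: 0 | 0 | 1 | 2 | 2 | 2 | 2 | 2 | 2 | 2 | 2
  row 3: 0 | 1 | 2 | 3 | 3 | 3 | 3 | 3 | 3 | 3 | 3
  row 4: 0 | 1 | 2 | 3 | 3 | 3 | 4 | 4 | 4 | 4 | 4
  row 5: 0 | 1 | 2 | 3 | 3 | 3 | 4 | 5 | 5 | 5 | 5
  row 6: 0 | 1 | 2 | 3 | 3 | 3 | 4 | 5 | 6 | 6 | 6
  row 7: 0 | 1 | 2 | 3 | 3 | 4 | 5 | 6 | 7 | 7 | 7
  row 8: 0 | 1 | 2 | 3 | 3 | 4 | 5 | 6 | 7 | 8 | 8
  row 9: 0 | 1 | 2 | 3 | 4 | 5 | 6 | 7 | 8 | 9 | 9
  row 10: 1 | 2 | 3 | 4 | 5 | 6 | 7 | 8 | 9 | 10 | 10
  row 11: 1 | 2 | 3 | 4 | 5 | 6 | 7 | 8 | 9 | 10 | 11

so w = (3, 4, 2, 7, 8, 9, 6, 10, 5, 1, 11).

D(w) has 19 cells with 4 SE-corners; essential set:

[(2, 2, 0), (6, 6, 3), (8, 5, 3), (9, 1, 0)]


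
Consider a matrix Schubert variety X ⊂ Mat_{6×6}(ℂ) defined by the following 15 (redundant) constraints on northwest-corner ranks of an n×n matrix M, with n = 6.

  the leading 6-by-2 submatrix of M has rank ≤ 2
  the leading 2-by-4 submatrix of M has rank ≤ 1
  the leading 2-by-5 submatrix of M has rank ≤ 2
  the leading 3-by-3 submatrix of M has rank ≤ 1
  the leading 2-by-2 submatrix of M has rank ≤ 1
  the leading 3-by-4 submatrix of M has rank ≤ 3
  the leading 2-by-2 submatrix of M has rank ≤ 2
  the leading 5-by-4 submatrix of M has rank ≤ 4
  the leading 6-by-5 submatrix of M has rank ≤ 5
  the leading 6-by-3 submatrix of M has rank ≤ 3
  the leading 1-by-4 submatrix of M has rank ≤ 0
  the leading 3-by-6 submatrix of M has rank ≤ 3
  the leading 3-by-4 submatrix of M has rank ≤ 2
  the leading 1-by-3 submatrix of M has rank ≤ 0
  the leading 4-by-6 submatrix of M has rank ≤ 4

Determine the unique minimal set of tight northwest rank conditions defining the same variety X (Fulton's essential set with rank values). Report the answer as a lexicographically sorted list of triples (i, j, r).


Computing R[i][j] = min implied NW-rank bound (n=6, 15 conditions):

  i=1: 0, 0, 0, 0, 1, 1
  i=2: 1, 1, 1, 1, 2, 2
  i=3: 1, 1, 1, 2, 3, 3
  i=4: 1, 2, 2, 3, 4, 4
  i=5: 1, 2, 3, 4, 5, 5
  i=6: 1, 2, 3, 4, 5, 6

so w = (5, 1, 4, 2, 3, 6).

2 SE-corners of the 6-cell Rothe diagram give Ess(w):

[(1, 4, 0), (3, 3, 1)]


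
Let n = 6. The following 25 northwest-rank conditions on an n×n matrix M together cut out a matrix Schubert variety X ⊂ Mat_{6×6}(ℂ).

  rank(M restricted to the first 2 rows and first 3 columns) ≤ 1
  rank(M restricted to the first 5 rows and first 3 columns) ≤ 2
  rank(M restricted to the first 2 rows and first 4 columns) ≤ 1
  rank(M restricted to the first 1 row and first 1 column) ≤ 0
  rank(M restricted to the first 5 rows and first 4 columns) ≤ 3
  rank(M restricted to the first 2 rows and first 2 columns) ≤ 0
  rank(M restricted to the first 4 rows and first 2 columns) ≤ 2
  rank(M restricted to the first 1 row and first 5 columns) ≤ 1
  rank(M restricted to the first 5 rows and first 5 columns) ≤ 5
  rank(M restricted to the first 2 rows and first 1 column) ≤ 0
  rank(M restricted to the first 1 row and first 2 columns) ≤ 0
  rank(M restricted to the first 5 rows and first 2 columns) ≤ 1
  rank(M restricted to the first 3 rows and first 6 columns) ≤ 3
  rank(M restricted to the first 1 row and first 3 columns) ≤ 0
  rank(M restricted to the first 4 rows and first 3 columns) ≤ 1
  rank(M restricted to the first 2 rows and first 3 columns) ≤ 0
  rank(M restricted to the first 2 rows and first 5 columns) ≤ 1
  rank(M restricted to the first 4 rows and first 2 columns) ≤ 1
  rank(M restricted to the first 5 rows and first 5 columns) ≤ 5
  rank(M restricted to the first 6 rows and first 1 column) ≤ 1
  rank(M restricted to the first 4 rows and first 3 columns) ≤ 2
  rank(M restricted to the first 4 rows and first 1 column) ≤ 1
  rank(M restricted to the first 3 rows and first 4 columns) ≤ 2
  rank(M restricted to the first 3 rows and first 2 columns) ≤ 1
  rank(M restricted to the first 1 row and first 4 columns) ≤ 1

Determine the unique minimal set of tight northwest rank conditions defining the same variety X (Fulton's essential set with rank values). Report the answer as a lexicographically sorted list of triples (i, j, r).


Recovering R(i,j) via the rank-extension bound from the 25 conditions:

  0 | 0 | 0 | 1 | 1 | 1
  0 | 0 | 0 | 1 | 1 | 2
  1 | 1 | 1 | 2 | 2 | 3
  1 | 1 | 1 | 2 | 3 | 4
  1 | 1 | 2 | 3 | 4 | 5
  1 | 2 | 3 | 4 | 5 | 6

second differences of R give the permutation w = (4, 6, 1, 5, 3, 2).

D(w) has 10 cells with 4 SE-corners; essential set:

[(2, 3, 0), (2, 5, 1), (4, 3, 1), (5, 2, 1)]


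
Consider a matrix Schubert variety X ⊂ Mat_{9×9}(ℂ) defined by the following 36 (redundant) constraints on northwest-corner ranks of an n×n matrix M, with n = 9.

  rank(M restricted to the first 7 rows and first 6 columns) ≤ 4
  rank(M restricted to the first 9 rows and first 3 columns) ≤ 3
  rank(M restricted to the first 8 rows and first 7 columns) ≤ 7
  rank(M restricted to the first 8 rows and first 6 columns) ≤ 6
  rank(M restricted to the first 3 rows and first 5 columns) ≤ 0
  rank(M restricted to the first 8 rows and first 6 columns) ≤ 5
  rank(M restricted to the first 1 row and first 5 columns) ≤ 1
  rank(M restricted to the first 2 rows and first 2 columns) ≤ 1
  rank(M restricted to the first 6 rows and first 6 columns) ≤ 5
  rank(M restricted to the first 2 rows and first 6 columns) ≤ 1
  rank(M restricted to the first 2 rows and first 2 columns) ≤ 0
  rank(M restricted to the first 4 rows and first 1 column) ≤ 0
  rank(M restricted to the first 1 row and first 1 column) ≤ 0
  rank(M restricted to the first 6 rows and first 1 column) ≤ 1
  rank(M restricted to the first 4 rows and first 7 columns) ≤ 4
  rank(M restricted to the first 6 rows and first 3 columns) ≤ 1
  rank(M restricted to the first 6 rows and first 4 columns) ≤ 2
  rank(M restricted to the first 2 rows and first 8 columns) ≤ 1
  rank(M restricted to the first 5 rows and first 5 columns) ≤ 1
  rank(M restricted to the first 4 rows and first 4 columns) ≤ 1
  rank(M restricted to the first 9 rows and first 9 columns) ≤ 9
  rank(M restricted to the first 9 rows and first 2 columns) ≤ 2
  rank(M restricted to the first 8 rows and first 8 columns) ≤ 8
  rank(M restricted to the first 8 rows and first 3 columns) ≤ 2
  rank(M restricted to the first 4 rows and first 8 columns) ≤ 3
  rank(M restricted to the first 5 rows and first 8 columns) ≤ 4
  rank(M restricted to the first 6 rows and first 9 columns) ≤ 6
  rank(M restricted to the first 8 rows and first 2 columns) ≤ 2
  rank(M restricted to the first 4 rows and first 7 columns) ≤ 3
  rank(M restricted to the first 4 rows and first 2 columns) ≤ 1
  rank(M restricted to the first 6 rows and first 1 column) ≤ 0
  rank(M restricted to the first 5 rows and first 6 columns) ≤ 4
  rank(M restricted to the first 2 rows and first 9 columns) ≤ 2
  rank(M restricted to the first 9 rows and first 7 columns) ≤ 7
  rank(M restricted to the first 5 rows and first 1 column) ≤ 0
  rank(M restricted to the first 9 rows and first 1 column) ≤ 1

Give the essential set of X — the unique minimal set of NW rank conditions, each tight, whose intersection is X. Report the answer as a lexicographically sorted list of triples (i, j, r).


Recovering R(i,j) via the rank-extension bound from the 36 conditions:

  i=1: 0 0 0 0 0 1 1 1 1
  i=2: 0 0 0 0 0 1 1 1 2
  i=3: 0 0 0 0 0 1 2 2 3
  i=4: 0 1 1 1 1 2 3 3 4
  i=5: 0 1 1 1 1 2 3 4 5
  i=6: 0 1 1 2 2 3 4 5 6
  i=7: 1 2 2 3 3 4 5 6 7
  i=8: 1 2 2 3 4 5 6 7 8
  i=9: 1 2 3 4 5 6 7 8 9

hence w(1..9) = (6, 9, 7, 2, 8, 4, 1, 5, 3).

Rothe diagram D(w) (25 cells), 6 SE-corners (essential conditions):

[(2, 8, 1), (3, 5, 0), (5, 5, 1), (6, 1, 0), (6, 3, 1), (8, 3, 2)]


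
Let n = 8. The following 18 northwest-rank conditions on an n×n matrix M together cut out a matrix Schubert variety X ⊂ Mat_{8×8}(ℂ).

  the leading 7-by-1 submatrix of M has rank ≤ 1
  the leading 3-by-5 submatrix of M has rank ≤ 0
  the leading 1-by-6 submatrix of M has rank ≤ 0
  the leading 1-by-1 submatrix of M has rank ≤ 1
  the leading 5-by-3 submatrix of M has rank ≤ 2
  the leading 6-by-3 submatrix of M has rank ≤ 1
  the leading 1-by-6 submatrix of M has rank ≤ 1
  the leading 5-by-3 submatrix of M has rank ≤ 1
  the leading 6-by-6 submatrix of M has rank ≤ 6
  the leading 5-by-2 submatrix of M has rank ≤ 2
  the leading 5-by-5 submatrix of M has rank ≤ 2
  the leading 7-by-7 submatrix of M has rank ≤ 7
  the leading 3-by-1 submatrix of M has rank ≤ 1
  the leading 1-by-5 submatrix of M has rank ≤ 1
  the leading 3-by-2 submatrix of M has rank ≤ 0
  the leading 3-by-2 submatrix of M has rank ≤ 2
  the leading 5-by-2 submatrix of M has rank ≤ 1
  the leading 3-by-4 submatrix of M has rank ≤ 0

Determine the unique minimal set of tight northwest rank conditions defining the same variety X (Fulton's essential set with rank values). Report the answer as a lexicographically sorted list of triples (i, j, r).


Propagating the 18 rank bounds to every northwest block:

  row 1: 0 | 0 | 0 | 0 | 0 | 0 | 1 | 1
  row 2: 0 | 0 | 0 | 0 | 0 | 1 | 2 | 2
  row 3: 0 | 0 | 0 | 0 | 0 | 1 | 2 | 3
  row 4: 1 | 1 | 1 | 1 | 1 | 2 | 3 | 4
  row 5: 1 | 1 | 1 | 2 | 2 | 3 | 4 | 5
  row 6: 1 | 1 | 1 | 2 | 3 | 4 | 5 | 6
  row 7: 1 | 2 | 2 | 3 | 4 | 5 | 6 | 7
  row 8: 1 | 2 | 3 | 4 | 5 | 6 | 7 | 8

hence w(1..8) = (7, 6, 8, 1, 4, 5, 2, 3).

|D(w)|=20, |Ess(w)|=3:

[(1, 6, 0), (3, 5, 0), (6, 3, 1)]


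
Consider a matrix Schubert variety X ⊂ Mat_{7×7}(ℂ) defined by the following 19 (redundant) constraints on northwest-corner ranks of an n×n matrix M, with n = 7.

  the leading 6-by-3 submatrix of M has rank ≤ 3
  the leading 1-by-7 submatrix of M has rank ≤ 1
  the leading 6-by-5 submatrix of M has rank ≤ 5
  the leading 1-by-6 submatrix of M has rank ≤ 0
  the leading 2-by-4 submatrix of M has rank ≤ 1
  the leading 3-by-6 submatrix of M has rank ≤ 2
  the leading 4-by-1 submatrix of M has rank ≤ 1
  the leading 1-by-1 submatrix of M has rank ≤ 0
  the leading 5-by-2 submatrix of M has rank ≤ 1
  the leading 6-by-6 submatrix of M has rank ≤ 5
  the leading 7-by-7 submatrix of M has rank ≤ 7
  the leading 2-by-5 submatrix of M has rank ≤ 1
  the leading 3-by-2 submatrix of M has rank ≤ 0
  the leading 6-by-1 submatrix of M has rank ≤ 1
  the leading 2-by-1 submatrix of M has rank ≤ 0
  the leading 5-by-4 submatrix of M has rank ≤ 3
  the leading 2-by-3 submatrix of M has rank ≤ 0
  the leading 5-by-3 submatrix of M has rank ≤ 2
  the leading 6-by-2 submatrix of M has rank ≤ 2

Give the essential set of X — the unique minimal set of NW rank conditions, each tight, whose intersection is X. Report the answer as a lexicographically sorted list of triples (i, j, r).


Recovering R(i,j) via the rank-extension bound from the 19 conditions:

  i=1: 0, 0, 0, 0, 0, 0, 1
  i=2: 0, 0, 0, 1, 1, 1, 2
  i=3: 0, 0, 1, 2, 2, 2, 3
  i=4: 1, 1, 2, 3, 3, 3, 4
  i=5: 1, 1, 2, 3, 4, 4, 5
  i=6: 1, 2, 3, 4, 5, 5, 6
  i=7: 1, 2, 3, 4, 5, 6, 7

second differences of R give the permutation w = (7, 4, 3, 1, 5, 2, 6).

4 SE-corners of the 12-cell Rothe diagram give Ess(w):

[(1, 6, 0), (2, 3, 0), (3, 2, 0), (5, 2, 1)]


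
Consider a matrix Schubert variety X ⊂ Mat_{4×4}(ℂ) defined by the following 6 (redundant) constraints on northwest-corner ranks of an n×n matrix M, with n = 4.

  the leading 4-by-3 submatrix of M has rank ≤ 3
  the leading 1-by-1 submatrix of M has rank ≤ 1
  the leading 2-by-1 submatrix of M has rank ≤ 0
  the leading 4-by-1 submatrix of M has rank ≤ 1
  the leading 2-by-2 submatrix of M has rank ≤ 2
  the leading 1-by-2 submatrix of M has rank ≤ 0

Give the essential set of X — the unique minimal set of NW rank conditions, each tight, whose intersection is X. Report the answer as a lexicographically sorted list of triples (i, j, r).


Propagating the 6 rank bounds to every northwest block:

  i=1: 0 0 1 1
  i=2: 0 1 2 2
  i=3: 1 2 3 3
  i=4: 1 2 3 4

hence w(1..4) = (3, 2, 1, 4).

2 SE-corners of the 3-cell Rothe diagram give Ess(w):

[(1, 2, 0), (2, 1, 0)]


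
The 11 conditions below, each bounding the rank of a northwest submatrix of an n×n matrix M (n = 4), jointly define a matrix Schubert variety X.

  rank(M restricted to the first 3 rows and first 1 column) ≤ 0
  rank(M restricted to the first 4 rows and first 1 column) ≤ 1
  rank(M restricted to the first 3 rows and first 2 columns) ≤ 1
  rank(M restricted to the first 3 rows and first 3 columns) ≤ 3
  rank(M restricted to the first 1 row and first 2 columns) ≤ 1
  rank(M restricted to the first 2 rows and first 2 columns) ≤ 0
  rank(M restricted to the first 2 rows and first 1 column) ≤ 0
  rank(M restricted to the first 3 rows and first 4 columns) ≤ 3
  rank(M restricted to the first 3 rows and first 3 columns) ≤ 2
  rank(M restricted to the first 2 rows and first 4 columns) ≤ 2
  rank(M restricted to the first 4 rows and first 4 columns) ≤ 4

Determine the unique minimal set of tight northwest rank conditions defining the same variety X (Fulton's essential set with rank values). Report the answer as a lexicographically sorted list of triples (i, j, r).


Propagating the 11 rank bounds to every northwest block:

  R[1]: 0, 0, 1, 1
  R[2]: 0, 0, 1, 2
  R[3]: 0, 1, 2, 3
  R[4]: 1, 2, 3, 4

reading off 1-entries of Δ²R: w = (3, 4, 2, 1).

ℓ(w)=5; the 2 essential cells (i,j,r):

[(2, 2, 0), (3, 1, 0)]


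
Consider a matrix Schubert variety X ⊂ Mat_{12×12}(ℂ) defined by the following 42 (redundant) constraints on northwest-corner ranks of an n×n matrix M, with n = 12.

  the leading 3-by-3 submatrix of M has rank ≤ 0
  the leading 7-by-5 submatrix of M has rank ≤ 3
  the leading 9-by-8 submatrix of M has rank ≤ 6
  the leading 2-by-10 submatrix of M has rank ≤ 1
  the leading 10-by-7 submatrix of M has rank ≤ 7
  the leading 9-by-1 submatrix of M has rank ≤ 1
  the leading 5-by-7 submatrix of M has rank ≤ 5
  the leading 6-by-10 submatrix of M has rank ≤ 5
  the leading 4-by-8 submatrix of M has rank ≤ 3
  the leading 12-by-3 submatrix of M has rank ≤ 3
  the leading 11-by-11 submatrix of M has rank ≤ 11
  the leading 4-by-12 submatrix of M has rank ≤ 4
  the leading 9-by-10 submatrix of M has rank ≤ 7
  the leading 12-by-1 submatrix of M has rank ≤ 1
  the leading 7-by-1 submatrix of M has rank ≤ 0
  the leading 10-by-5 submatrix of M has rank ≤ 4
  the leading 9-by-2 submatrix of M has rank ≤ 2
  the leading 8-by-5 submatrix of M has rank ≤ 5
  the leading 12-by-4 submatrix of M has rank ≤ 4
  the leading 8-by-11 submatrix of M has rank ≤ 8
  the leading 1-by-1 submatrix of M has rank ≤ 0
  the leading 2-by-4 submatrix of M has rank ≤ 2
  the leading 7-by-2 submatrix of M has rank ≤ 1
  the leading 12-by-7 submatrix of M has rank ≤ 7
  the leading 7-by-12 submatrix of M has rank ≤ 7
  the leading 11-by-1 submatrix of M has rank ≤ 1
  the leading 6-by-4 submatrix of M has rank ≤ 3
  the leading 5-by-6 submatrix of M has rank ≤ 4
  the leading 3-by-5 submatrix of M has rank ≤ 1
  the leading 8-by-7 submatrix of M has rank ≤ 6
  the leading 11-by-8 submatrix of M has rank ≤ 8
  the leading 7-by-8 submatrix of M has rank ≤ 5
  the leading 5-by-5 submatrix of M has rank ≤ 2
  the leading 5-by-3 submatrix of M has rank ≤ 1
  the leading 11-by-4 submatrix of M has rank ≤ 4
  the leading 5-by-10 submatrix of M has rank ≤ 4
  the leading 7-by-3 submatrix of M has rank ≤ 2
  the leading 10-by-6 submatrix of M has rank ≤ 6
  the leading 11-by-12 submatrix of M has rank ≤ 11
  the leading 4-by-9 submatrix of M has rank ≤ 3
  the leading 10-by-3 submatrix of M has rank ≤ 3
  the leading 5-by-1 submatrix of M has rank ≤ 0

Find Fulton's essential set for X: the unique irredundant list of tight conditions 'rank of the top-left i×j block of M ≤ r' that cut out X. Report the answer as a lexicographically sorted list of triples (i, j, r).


The tightest implied rank at each (i,j), from the 42 conditions:

  row 1: 0 | 0 | 0 | 1 | 1 | 1 | 1 | 1 | 1 | 1 | 1 | 1
  row 2: 0 | 0 | 0 | 1 | 1 | 1 | 1 | 1 | 1 | 1 | 2 | 2
  row 3: 0 | 0 | 0 | 1 | 1 | 2 | 2 | 2 | 2 | 2 | 3 | 3
  row 4: 0 | 1 | 1 | 2 | 2 | 3 | 3 | 3 | 3 | 3 | 4 | 4
  row 5: 0 | 1 | 1 | 2 | 2 | 3 | 4 | 4 | 4 | 4 | 5 | 5
  row 6: 0 | 1 | 2 | 3 | 3 | 4 | 5 | 5 | 5 | 5 | 6 | 6
  row 7: 0 | 1 | 2 | 3 | 3 | 4 | 5 | 5 | 6 | 6 | 7 | 7
  row 8: 1 | 2 | 3 | 4 | 4 | 5 | 6 | 6 | 7 | 7 | 8 | 8
  row 9: 1 | 2 | 3 | 4 | 4 | 5 | 6 | 6 | 7 | 7 | 8 | 9
  row 10: 1 | 2 | 3 | 4 | 4 | 5 | 6 | 7 | 8 | 8 | 9 | 10
  row 11: 1 | 2 | 3 | 4 | 5 | 6 | 7 | 8 | 9 | 9 | 10 | 11
  row 12: 1 | 2 | 3 | 4 | 5 | 6 | 7 | 8 | 9 | 10 | 11 | 12

second differences of R give the permutation w = (4, 11, 6, 2, 7, 3, 9, 1, 12, 8, 5, 10).

Rothe diagram D(w) (28 cells), 11 SE-corners (essential conditions):

[(2, 10, 1), (3, 3, 0), (3, 5, 1), (5, 3, 1), (5, 5, 2), (7, 1, 0), (7, 5, 3), (7, 8, 5), (9, 8, 6), (9, 10, 7), (10, 5, 4)]
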